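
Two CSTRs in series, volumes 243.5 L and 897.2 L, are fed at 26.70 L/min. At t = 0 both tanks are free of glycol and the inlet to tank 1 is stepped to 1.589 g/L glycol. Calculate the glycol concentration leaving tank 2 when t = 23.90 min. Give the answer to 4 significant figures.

Species balance on tank i: dCᵢ/dt = (Cᵢ₋₁ − Cᵢ)/τᵢ with τᵢ = Vᵢ/Q.
τ₁ = 243.5/26.70 = 9.11985 min; τ₂ = 897.2/26.70 = 33.6030 min.
Solving the cascade with C₁(0)=C₂(0)=0 gives C₂(t) = C_in[1 − (τ₁ e^(−t/τ₁) − τ₂ e^(−t/τ₂))/(τ₁ − τ₂)].
At t = 23.90: e^(−t/τ₁) = 0.0727550, e^(−t/τ₂) = 0.491032.
C₂ = 1.589·[1 − (9.11985·0.0727550 − 33.6030·0.491032)/(-24.4831)] = 1.589·0.353162 = 0.561174 g/L.

0.5612 g/L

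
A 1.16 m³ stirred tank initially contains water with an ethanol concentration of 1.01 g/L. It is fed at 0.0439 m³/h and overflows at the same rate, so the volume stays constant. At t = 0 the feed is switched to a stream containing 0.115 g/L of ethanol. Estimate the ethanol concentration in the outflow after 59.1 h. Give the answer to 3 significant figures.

0.211 g/L

Mass balance on the solute (V constant): V dC/dt = Q(C_in − C).
So dC/dt = (C_in − C)/τ with τ = V/Q = 1.16/0.0439 = 26.424 h.
Solution: C(t) = C_in + (C₀ − C_in) e^(−t/τ).
C(59.1) = 0.115 + (1.01 − 0.115)·e^(−59.1/26.424) = 0.115 + (0.89500)·0.10682 = 0.21060 g/L.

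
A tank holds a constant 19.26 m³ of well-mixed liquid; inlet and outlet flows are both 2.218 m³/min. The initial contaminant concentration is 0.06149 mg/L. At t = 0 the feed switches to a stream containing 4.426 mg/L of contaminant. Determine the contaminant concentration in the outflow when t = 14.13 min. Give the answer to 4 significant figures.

3.568 mg/L

Species balance on the tank: V dC/dt = Q(C_in − C).
Rewrite as dC/dt + C/τ = C_in/τ, τ = V/Q = 8.68350 min.
Integrating: C(t) = C_in + (C₀ − C_in) e^(−t/τ).
C(14.13) = 4.426 + (0.06149 − 4.426)·e^(−14.13/8.68350) = 4.426 + (-4.36451)·0.196474 = 3.56849 mg/L.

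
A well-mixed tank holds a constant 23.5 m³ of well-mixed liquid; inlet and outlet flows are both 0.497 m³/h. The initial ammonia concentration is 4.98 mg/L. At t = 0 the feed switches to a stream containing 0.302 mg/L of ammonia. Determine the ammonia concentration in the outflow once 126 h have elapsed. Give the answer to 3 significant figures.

0.628 mg/L

Transient balance on the dissolved component: V dC/dt = Q(C_in − C).
Rewrite as dC/dt + C/τ = C_in/τ, τ = V/Q = 47.284 h.
This is linear first-order; C(t) = C_in + (C₀ − C_in) e^(−t/τ).
C(126) = 0.302 + (4.98 − 0.302)·e^(−126/47.284) = 0.302 + (4.6780)·0.069616 = 0.62766 mg/L.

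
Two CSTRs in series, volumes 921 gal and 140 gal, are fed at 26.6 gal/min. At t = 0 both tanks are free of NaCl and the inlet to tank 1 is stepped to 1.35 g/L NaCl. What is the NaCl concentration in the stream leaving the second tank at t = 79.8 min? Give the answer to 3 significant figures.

1.19 g/L

Each tank obeys Vᵢ dCᵢ/dt = Q(Cᵢ₋₁ − Cᵢ), so τᵢ = Vᵢ/Q.
τ₁ = 921/26.6 = 34.624 min; τ₂ = 140/26.6 = 5.2632 min.
Solving the cascade with C₁(0)=C₂(0)=0 gives C₂(t) = C_in[1 − (τ₁ e^(−t/τ₁) − τ₂ e^(−t/τ₂))/(τ₁ − τ₂)].
At t = 79.8: e^(−t/τ₁) = 0.099783, e^(−t/τ₂) = 2.6015e-07.
C₂ = 1.35·[1 − (34.624·0.099783 − 5.2632·2.6015e-07)/(29.361)] = 1.35·0.88233 = 1.1911 g/L.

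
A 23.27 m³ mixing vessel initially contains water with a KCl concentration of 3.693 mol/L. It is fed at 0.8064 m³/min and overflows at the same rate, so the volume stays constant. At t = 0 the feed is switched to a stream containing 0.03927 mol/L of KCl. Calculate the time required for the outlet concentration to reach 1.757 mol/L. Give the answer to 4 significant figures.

21.78 min

Accumulation = in − out for the solute gives V dC/dt = Q(C_in − C), so τ = V/Q = 28.8566 min.
C(t) = C_in + (C₀ − C_in) e^(−t/τ). Set C = 1.757 and solve for t:
e^(−t/τ) = (C − C_in)/(C₀ − C_in) = (1.757 − 0.03927)/(3.693 − 0.03927) = 0.470131
t = −τ ln(…) = 28.8566 × 0.754745 = 21.7794 min.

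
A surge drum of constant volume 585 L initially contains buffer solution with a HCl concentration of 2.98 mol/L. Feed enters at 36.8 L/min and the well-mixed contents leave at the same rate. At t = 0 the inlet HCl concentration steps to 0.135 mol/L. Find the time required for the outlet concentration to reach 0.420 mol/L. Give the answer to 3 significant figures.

36.6 min

Transient balance on the dissolved component: V dC/dt = Q(C_in − C), so τ = V/Q = 15.897 min.
C(t) = C_in + (C₀ − C_in) e^(−t/τ). Set C = 0.420 and solve for t:
e^(−t/τ) = (C − C_in)/(C₀ − C_in) = (0.420 − 0.135)/(2.98 − 0.135) = 0.10018
t = −τ ln(…) = 15.897 × 2.3008 = 36.576 min.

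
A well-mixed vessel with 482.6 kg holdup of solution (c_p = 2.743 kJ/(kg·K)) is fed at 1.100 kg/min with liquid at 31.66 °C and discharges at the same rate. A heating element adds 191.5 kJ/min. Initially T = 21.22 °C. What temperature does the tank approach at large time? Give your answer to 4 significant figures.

95.13 °C

M c_p dT/dt = ṁ c_p (T_in − T) + Q̇.
At steady state dT/dt = 0 ⇒ T_ss = T_in + Q̇/(ṁ c_p) = 31.66 + 191.5/(1.100·2.743) = 95.1273 °C.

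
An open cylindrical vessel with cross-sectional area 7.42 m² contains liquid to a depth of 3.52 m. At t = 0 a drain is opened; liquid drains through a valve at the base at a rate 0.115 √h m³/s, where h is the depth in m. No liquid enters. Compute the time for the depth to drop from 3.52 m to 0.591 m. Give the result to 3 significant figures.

143 s

With no inflow, A dh/dt = −0.115 √h.
∫ h^(−1/2) dh = −(0.115/A) ∫ dt, giving 2√h = 2√h₀ − (0.115/A) t.
t = 2A(√h₀ − √h)/0.115 = 2·7.42·(√3.52 − √0.591)/0.115
  = 14.840 × (1.8762 − 0.76877) / 0.115 = 142.90 s.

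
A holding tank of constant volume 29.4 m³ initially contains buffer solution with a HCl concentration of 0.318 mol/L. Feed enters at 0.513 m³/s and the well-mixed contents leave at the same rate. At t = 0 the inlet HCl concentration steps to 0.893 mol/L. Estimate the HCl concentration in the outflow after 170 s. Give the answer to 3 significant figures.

0.863 mol/L

Accumulation = in − out for the solute gives V dC/dt = Q(C_in − C).
Rewrite as dC/dt + C/τ = C_in/τ, τ = V/Q = 57.310 s.
C approaches C_in exponentially: C(t) = C_in + (C₀ − C_in) e^(−t/τ).
C(170) = 0.893 + (0.318 − 0.893)·e^(−170/57.310) = 0.893 + (-0.57500)·0.051492 = 0.86339 mol/L.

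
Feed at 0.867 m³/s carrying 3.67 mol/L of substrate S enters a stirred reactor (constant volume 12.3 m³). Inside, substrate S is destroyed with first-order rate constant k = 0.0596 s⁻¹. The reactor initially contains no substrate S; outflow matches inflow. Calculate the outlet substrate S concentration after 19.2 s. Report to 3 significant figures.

1.82 mol/L

Species balance: V dC/dt = Q C_in − Q C − k V C.
dC/dt = (Q/V) C_in − (Q/V + k) C; effective rate a = Q/V + k = 0.070488 + 0.0596 = 0.13009 s⁻¹.
C_ss = Q C_in/(Q + kV) = 1.9886 mol/L; C(t) = C_ss + (C₀ − C_ss) e^(−a t).
C(19.2) = 1.9886 + (-1.9886)·e^(−0.13009·19.2) = 1.9886 + (-1.9886)·0.082275 = 1.8250 mol/L.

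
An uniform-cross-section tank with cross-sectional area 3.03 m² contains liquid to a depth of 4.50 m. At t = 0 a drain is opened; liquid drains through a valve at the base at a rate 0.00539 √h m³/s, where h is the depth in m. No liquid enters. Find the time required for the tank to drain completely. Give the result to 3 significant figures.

2390 s

With no inflow, A dh/dt = −0.00539 √h.
∫ h^(−1/2) dh = −(0.00539/A) ∫ dt, giving 2√h = 2√h₀ − (0.00539/A) t.
Set h = 0: 2√h₀ = (0.00539/A) t_empty ⇒ t_empty = 2A√h₀/0.00539.
t_empty = 2·3.03·√4.50/0.00539 = 6.0600·2.1213/0.00539 = 2385.0 s.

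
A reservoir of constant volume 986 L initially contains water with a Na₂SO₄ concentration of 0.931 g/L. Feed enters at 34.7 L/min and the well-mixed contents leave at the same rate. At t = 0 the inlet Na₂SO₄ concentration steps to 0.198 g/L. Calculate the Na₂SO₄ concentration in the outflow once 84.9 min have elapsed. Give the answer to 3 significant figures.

Unsteady species balance (constant V, well mixed): V dC/dt = Q(C_in − C).
Time constant τ = V/Q = 986/34.7 = 28.415 min.
Solution: C(t) = C_in + (C₀ − C_in) e^(−t/τ).
C(84.9) = 0.198 + (0.931 − 0.198)·e^(−84.9/28.415) = 0.198 + (0.73300)·0.050395 = 0.23494 g/L.

0.235 g/L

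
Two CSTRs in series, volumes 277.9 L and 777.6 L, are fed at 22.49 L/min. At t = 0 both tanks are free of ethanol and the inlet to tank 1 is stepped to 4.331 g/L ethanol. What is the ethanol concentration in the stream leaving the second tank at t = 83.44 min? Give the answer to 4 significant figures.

Each tank obeys Vᵢ dCᵢ/dt = Q(Cᵢ₋₁ − Cᵢ), so τᵢ = Vᵢ/Q.
τ₁ = 277.9/22.49 = 12.3566 min; τ₂ = 777.6/22.49 = 34.5754 min.
Tank 1: C₁ = C_in(1 − e^(−t/τ₁)). Tank 2 (τ₁ ≠ τ₂): C₂ = C_in[1 − (τ₁ e^(−t/τ₁) − τ₂ e^(−t/τ₂))/(τ₁ − τ₂)].
At t = 83.44: e^(−t/τ₁) = 0.00116776, e^(−t/τ₂) = 0.0895213.
C₂ = 4.331·[1 − (12.3566·0.00116776 − 34.5754·0.0895213)/(-22.2188)] = 4.331·0.861342 = 3.73047 g/L.

3.730 g/L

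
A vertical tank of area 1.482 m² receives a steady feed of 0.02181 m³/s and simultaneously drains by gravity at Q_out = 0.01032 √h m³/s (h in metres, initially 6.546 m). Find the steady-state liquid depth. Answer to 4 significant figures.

4.466 m

Accumulation of liquid (constant cross-section A): A dh/dt = Q_in − 0.01032 √h. At steady state dh/dt = 0:
Q_in = 0.01032 √h_ss ⇒ √h_ss = 0.02181/0.01032 = 2.11337.
h_ss = 2.11337² = 4.46634 m. (Since h₀ = 6.546 m > h_ss, the level will fall toward this value.)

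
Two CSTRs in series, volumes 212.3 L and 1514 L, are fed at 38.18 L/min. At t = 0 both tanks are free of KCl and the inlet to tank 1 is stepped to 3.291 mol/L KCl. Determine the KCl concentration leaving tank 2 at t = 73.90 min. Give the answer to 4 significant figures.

2.697 mol/L

Time constants: τᵢ = Vᵢ/Q for each well-mixed tank.
τ₁ = 212.3/38.18 = 5.56050 min; τ₂ = 1514/38.18 = 39.6543 min.
Solving the cascade with C₁(0)=C₂(0)=0 gives C₂(t) = C_in[1 − (τ₁ e^(−t/τ₁) − τ₂ e^(−t/τ₂))/(τ₁ − τ₂)].
At t = 73.90: e^(−t/τ₁) = 1.69104e-06, e^(−t/τ₂) = 0.155112.
C₂ = 3.291·[1 − (5.56050·1.69104e-06 − 39.6543·0.155112)/(-34.0938)] = 3.291·0.819590 = 2.69727 mol/L.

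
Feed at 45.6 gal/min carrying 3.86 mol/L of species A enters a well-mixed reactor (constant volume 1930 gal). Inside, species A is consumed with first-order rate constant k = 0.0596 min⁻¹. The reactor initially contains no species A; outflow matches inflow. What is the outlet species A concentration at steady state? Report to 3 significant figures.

1.10 mol/L

V dC/dt = Q(C_in − C) − k V C.
At steady state: 0 = Q C_in − (Q + kV) C_ss, so C_ss = Q C_in/(Q + kV).
C_ss = 45.6·3.86/(45.6 + 0.0596·1930) = 176.02/160.63 = 1.0958 mol/L.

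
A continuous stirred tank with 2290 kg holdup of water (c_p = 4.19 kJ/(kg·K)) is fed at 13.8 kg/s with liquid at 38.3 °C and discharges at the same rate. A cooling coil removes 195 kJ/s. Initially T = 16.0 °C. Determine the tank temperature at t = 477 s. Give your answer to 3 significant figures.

33.9 °C

Unsteady energy balance on the tank contents: M c_p dT/dt = ṁ c_p (T_in − T) − 195.
Rearrange: dT/dt = (T_ss − T)/τ with τ = M/ṁ = 165.94 s and T_ss = T_in − Q̇/(ṁ c_p) = 34.928 °C.
Solution: T(t) = T_ss + (T₀ − T_ss) e^(−t/τ).
T(477) = 34.928 + (-18.928)·e^(−477/165.94) = 34.928 + (-18.928)·0.056444 = 33.859 °C.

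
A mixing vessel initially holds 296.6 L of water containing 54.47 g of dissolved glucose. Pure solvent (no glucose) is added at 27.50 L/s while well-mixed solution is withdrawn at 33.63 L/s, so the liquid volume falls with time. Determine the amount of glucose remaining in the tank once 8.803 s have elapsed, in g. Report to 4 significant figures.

Let m(t) be the amount of glucose. Volume: V(t) = V₀ + (Q_in − Q_out) t = 296.6 − 6.13000 t; V(8.803) = 242.638 L.
Species balance (pure solvent in): dm/dt = −Q_out · m/V(t).
Separate: dm/m = −Q_out dt/V(t) ⇒ ln(m/m₀) = −(Q_out/(Q_in−Q_out)) ln(V/V₀).
m = m₀ (V₀/V)^(Q_out/(Q_in−Q_out)) = 54.47 × (296.6/242.638)^(-5.48613) = 18.1007 g.

18.10 g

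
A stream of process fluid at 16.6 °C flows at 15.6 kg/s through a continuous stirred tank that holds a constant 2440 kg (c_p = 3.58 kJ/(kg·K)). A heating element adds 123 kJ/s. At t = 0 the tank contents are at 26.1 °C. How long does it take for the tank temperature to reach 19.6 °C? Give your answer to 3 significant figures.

M c_p dT/dt = ṁ c_p (T_in − T) + Q̇.
τ = M/ṁ = 156.41 s; T_ss = T_in + Q̇/(ṁ c_p) = 18.802 °C.
T(t) = T_ss + (T₀ − T_ss) e^(−t/τ). Set T = 19.6:
e^(−t/τ) = (19.6 − 18.802)/(26.1 − 18.802) = 0.10930
t = −156.41 · ln(0.10930) = 346.25 s.

346 s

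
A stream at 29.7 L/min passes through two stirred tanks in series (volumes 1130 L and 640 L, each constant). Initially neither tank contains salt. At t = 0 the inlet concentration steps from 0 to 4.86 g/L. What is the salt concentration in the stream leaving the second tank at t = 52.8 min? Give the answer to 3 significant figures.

2.61 g/L

Each tank obeys Vᵢ dCᵢ/dt = Q(Cᵢ₋₁ − Cᵢ), so τᵢ = Vᵢ/Q.
τ₁ = 1130/29.7 = 38.047 min; τ₂ = 640/29.7 = 21.549 min.
Tank 1: C₁ = C_in(1 − e^(−t/τ₁)). Tank 2 (τ₁ ≠ τ₂): C₂ = C_in[1 − (τ₁ e^(−t/τ₁) − τ₂ e^(−t/τ₂))/(τ₁ − τ₂)].
At t = 52.8: e^(−t/τ₁) = 0.24964, e^(−t/τ₂) = 0.086272.
C₂ = 4.86·[1 − (38.047·0.24964 − 21.549·0.086272)/(16.498)] = 4.86·0.53699 = 2.6098 g/L.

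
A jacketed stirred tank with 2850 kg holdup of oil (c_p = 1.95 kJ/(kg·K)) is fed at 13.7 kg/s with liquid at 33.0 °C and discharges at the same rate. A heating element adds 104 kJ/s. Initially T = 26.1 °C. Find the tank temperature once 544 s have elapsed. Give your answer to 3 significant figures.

M c_p dT/dt = ṁ c_p (T_in − T) + Q̇.
τ = M/ṁ = 208.03 s; T_ss = T_in + Q̇/(ṁ c_p) = 33.0 + 104/(13.7·1.95) = 36.893 °C.
Integrating: T(t) = T_ss + (T₀ − T_ss) e^(−t/τ).
T(544) = 36.893 + (-10.793)·e^(−544/208.03) = 36.893 + (-10.793)·0.073167 = 36.103 °C.

36.1 °C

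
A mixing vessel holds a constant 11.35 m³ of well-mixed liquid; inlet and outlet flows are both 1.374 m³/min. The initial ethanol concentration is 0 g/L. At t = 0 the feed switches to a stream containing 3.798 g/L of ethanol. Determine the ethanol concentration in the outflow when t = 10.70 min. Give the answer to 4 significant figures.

Transient balance on the dissolved component: V dC/dt = Q(C_in − C).
Rewrite as dC/dt + C/τ = C_in/τ, τ = V/Q = 8.26055 min.
This is linear first-order; C(t) = C_in + (C₀ − C_in) e^(−t/τ).
C(10.70) = 3.798 + (0 − 3.798)·e^(−10.70/8.26055) = 3.798 + (-3.79800)·0.273812 = 2.75806 g/L.

2.758 g/L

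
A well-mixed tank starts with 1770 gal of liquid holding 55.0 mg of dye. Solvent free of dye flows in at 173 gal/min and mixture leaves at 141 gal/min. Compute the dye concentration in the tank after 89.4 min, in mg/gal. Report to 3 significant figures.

Total volume: dV/dt = Q_in − Q_out = 32.000 gal/min, so V(t) = 1770 + 32.000 t and V(89.4) = 4630.8 gal.
Species balance (pure solvent in): dm/dt = −Q_out · m/V(t).
dm/m = −Q_out dt/(V₀ + 32.000 t); integrating gives ln(m/m₀) = −(Q_out/(Q_in−Q_out)) ln(V/V₀).
m = m₀ (V₀/V)^(Q_out/(Q_in−Q_out)) = 55.0 × (1770/4630.8)^(4.4062) = 0.79423 mg.
C = m/V = 0.79423/4630.8 = 0.00017151 mg/gal.

0.000172 mg/gal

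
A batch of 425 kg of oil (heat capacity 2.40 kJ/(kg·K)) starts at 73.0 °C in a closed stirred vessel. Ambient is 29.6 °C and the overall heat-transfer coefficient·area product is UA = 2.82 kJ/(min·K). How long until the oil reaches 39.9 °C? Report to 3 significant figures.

Lumped-capacitance energy balance: M c_p dT/dt = UA(T_amb − T).
τ = M c_p/UA = 361.70 min; T_ss = T_amb = 29.600 °C.
T(t) = T_ss + (T₀ − T_ss)e^(−t/τ); set T = 39.9:
t = −τ ln[(T − T_ss)/(T₀ − T_ss)] = −361.70 · ln(0.23733) = 520.24 min.

520 min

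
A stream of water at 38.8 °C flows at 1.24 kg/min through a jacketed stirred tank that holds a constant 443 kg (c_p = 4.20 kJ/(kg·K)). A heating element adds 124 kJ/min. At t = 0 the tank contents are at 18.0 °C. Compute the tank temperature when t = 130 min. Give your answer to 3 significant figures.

M c_p dT/dt = ṁ c_p (T_in − T) + Q̇.
τ = M/ṁ = 357.26 min; T_ss = T_in + Q̇/(ṁ c_p) = 38.8 + 124/(1.24·4.20) = 62.610 °C.
This is linear first-order; T(t) = T_ss + (T₀ − T_ss) e^(−t/τ).
T(130) = 62.610 + (-44.610)·e^(−130/357.26) = 62.610 + (-44.610)·0.69497 = 31.607 °C.

31.6 °C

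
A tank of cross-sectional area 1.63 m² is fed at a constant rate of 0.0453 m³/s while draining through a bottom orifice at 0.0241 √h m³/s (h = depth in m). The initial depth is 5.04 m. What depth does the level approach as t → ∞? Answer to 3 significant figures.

3.53 m

Level balance: A dh/dt = 0.0453 − 0.0241 √h. Setting dh/dt = 0:
Q_in = 0.0241 √h_ss ⇒ √h_ss = 0.0453/0.0241 = 1.8797.
h_ss = 1.8797² = 3.5332 m. (Since h₀ = 5.04 m > h_ss, the level will fall toward this value.)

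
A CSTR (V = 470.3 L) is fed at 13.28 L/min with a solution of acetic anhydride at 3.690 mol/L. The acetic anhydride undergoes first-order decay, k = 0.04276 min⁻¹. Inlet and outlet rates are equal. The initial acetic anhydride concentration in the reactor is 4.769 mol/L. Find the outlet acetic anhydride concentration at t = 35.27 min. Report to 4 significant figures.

1.737 mol/L

V dC/dt = Q(C_in − C) − k V C.
dC/dt = (Q/V) C_in − (Q/V + k) C; effective rate a = Q/V + k = 0.0282373 + 0.04276 = 0.0709973 min⁻¹.
C_ss = Q C_in/(Q + kV) = 1.46760 mol/L; C(t) = C_ss + (C₀ − C_ss) e^(−a t).
C(35.27) = 1.46760 + (3.30140)·e^(−0.0709973·35.27) = 1.46760 + (3.30140)·0.0817512 = 1.73749 mol/L.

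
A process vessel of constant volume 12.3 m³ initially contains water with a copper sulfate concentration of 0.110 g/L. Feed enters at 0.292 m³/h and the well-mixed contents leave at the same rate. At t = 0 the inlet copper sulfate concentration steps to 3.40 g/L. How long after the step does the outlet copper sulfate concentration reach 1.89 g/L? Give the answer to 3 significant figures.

32.8 h

Species balance on the tank: V dC/dt = Q(C_in − C), so τ = V/Q = 42.123 h.
C(t) = C_in + (C₀ − C_in) e^(−t/τ). Set C = 1.89 and solve for t:
e^(−t/τ) = (C − C_in)/(C₀ − C_in) = (1.89 − 3.40)/(0.110 − 3.40) = 0.45897
t = −τ ln(…) = 42.123 × 0.77878 = 32.805 h.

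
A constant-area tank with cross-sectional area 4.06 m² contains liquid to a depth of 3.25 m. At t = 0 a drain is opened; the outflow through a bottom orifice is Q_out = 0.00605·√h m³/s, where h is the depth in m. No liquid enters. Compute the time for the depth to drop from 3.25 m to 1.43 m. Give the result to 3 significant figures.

815 s

With no inflow, A dh/dt = −0.00605 √h.
Separate and integrate: 2(√h − √h₀) = −(0.00605/A) t.
t = 2A(√h₀ − √h)/0.00605 = 2·4.06·(√3.25 − √1.43)/0.00605
  = 8.1200 × (1.8028 − 1.1958) / 0.00605 = 814.62 s.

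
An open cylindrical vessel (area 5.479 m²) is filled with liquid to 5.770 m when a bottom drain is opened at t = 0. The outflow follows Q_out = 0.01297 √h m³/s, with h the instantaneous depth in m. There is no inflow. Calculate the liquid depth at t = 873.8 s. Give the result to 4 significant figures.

With no inflow, A dh/dt = −0.01297 √h.
This is separable: 2 d(√h)/dt = −0.01297/A, so √h = √h₀ − (0.01297/(2A)) t.
√h = √5.770 − 0.01297·873.8/(2·5.479) = 2.40208 − 1.03424 = 1.36784.
h = 1.36784² = 1.87100 m.

1.871 m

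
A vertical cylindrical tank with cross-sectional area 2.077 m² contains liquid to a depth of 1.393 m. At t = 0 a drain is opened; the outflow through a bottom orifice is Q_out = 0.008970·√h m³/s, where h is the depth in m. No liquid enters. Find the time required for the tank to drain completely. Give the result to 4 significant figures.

A dh/dt = −Q_out = −0.008970 √h.
This is separable: 2 d(√h)/dt = −0.008970/A, so √h = √h₀ − (0.008970/(2A)) t.
Tank is empty when √h = 0: t_empty = 2A√h₀/0.008970.
t_empty = 2·2.077·√1.393/0.008970 = 4.15400·1.18025/0.008970 = 546.575 s.

546.6 s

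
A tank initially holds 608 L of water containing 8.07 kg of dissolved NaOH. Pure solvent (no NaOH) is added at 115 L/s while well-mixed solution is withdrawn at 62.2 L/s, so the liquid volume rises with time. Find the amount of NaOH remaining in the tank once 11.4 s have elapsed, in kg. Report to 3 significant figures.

Total volume: dV/dt = Q_in − Q_out = 52.800 L/s, so V(t) = 608 + 52.800 t and V(11.4) = 1209.9 L.
No NaOH enters, so dm/dt = −Q_out · (m/V).
Separate: dm/m = −Q_out dt/V(t) ⇒ ln(m/m₀) = −(Q_out/(Q_in−Q_out)) ln(V/V₀).
m = m₀ (V₀/V)^(Q_out/(Q_in−Q_out)) = 8.07 × (608/1209.9)^(1.1780) = 3.5877 kg.

3.59 kg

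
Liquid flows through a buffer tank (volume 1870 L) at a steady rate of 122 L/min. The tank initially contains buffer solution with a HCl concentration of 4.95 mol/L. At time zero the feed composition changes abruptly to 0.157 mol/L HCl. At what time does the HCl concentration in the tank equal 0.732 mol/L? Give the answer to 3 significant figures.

Unsteady species balance (constant V, well mixed): V dC/dt = Q(C_in − C), so τ = V/Q = 15.328 min.
C(t) = C_in + (C₀ − C_in) e^(−t/τ). Set C = 0.732 and solve for t:
e^(−t/τ) = (C − C_in)/(C₀ − C_in) = (0.732 − 0.157)/(4.95 − 0.157) = 0.11997
t = −τ ln(…) = 15.328 × 2.1205 = 32.503 min.

32.5 min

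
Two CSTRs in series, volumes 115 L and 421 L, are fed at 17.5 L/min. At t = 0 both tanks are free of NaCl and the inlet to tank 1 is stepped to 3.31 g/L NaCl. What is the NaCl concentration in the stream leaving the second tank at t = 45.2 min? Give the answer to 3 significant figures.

Time constants: τᵢ = Vᵢ/Q for each well-mixed tank.
τ₁ = 115/17.5 = 6.5714 min; τ₂ = 421/17.5 = 24.057 min.
Tank 1: C₁ = C_in(1 − e^(−t/τ₁)). Tank 2 (τ₁ ≠ τ₂): C₂ = C_in[1 − (τ₁ e^(−t/τ₁) − τ₂ e^(−t/τ₂))/(τ₁ − τ₂)].
At t = 45.2: e^(−t/τ₁) = 0.0010299, e^(−t/τ₂) = 0.15276.
C₂ = 3.31·[1 − (6.5714·0.0010299 − 24.057·0.15276)/(-17.486)] = 3.31·0.79021 = 2.6156 g/L.

2.62 g/L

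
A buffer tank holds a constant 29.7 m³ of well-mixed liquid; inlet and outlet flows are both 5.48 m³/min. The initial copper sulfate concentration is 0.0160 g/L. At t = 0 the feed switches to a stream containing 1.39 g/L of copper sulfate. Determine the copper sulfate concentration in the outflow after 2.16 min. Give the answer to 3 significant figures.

Accumulation = in − out for the solute gives V dC/dt = Q(C_in − C).
So dC/dt = (C_in − C)/τ with τ = V/Q = 29.7/5.48 = 5.4197 min.
C approaches C_in exponentially: C(t) = C_in + (C₀ − C_in) e^(−t/τ).
C(2.16) = 1.39 + (0.0160 − 1.39)·e^(−2.16/5.4197) = 1.39 + (-1.3740)·0.67130 = 0.46764 g/L.

0.468 g/L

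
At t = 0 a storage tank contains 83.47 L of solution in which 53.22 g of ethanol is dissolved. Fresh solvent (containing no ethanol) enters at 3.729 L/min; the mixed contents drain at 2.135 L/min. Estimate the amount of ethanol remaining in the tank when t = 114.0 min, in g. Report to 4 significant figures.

11.32 g

Let m(t) be the amount of ethanol. Volume: V(t) = V₀ + (Q_in − Q_out) t = 83.47 + 1.59400 t; V(114.0) = 265.186 L.
No ethanol enters, so dm/dt = −Q_out · (m/V).
Separate: dm/m = −Q_out dt/V(t) ⇒ ln(m/m₀) = −(Q_out/(Q_in−Q_out)) ln(V/V₀).
m = m₀ (V₀/V)^(Q_out/(Q_in−Q_out)) = 53.22 × (83.47/265.186)^(1.33940) = 11.3154 g.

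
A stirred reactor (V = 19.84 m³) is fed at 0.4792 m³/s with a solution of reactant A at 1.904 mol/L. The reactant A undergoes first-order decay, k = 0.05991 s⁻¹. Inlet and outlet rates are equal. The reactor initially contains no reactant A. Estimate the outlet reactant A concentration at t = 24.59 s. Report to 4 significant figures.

0.4778 mol/L

Accumulation = in − out − consumed: V dC/dt = Q C_in − Q C − k V C.
dC/dt = (Q/V) C_in − (Q/V + k) C; effective rate a = Q/V + k = 0.0241532 + 0.05991 = 0.0840632 s⁻¹.
C_ss = Q C_in/(Q + kV) = 0.547061 mol/L; C(t) = C_ss + (C₀ − C_ss) e^(−a t).
C(24.59) = 0.547061 + (-0.547061)·e^(−0.0840632·24.59) = 0.547061 + (-0.547061)·0.126550 = 0.477831 mol/L.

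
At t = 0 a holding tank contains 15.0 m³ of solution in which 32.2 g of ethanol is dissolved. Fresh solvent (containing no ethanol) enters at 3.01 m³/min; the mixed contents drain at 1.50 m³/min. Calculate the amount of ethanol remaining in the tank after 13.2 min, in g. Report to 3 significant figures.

13.9 g

Let m(t) be the amount of ethanol. Volume: V(t) = V₀ + (Q_in − Q_out) t = 15.0 + 1.5100 t; V(13.2) = 34.932 m³.
No ethanol enters, so dm/dt = −Q_out · (m/V).
dm/m = −Q_out dt/(V₀ + 1.5100 t); integrating gives ln(m/m₀) = −(Q_out/(Q_in−Q_out)) ln(V/V₀).
m = m₀ (V₀/V)^(Q_out/(Q_in−Q_out)) = 32.2 × (15.0/34.932)^(0.99338) = 13.904 g.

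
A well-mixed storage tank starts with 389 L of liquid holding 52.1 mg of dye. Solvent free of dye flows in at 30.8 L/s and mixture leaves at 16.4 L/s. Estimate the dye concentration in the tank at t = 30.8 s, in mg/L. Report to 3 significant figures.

0.0263 mg/L

Let m(t) be the amount of dye. Volume: V(t) = V₀ + (Q_in − Q_out) t = 389 + 14.400 t; V(30.8) = 832.52 L.
Species balance (pure solvent in): dm/dt = −Q_out · m/V(t).
Separate: dm/m = −Q_out dt/V(t) ⇒ ln(m/m₀) = −(Q_out/(Q_in−Q_out)) ln(V/V₀).
m = m₀ (V₀/V)^(Q_out/(Q_in−Q_out)) = 52.1 × (389/832.52)^(1.1389) = 21.903 mg.
C = m/V = 21.903/832.52 = 0.026309 mg/L.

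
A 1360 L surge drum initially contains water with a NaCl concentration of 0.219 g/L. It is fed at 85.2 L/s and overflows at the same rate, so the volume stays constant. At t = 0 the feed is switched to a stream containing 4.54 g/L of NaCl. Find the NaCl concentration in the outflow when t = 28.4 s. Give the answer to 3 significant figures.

3.81 g/L

Transient balance on the dissolved component: V dC/dt = Q(C_in − C).
So dC/dt = (C_in − C)/τ with τ = V/Q = 1360/85.2 = 15.962 s.
C approaches C_in exponentially: C(t) = C_in + (C₀ − C_in) e^(−t/τ).
C(28.4) = 4.54 + (0.219 − 4.54)·e^(−28.4/15.962) = 4.54 + (-4.3210)·0.16878 = 3.8107 g/L.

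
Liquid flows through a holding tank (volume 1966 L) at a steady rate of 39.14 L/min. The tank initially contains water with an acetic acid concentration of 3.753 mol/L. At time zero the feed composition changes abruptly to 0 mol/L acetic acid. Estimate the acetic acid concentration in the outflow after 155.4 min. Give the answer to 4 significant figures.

Mass balance on the solute (V constant): V dC/dt = Q(C_in − C).
So dC/dt = (C_in − C)/τ with τ = V/Q = 1966/39.14 = 50.2299 min.
This is linear first-order; C(t) = C_in + (C₀ − C_in) e^(−t/τ).
C(155.4) = 0 + (3.753 − 0)·e^(−155.4/50.2299) = 0 + (3.75300)·0.0453306 = 0.170126 mol/L.

0.1701 mol/L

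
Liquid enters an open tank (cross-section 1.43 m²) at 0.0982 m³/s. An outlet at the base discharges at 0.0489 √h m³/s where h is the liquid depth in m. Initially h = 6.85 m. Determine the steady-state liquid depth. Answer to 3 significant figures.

Accumulation of liquid (constant cross-section A): A dh/dt = Q_in − 0.0489 √h. At steady state dh/dt = 0:
Q_in = 0.0489 √h_ss ⇒ √h_ss = 0.0982/0.0489 = 2.0082.
h_ss = 2.0082² = 4.0328 m. (Since h₀ = 6.85 m > h_ss, the level will fall toward this value.)

4.03 m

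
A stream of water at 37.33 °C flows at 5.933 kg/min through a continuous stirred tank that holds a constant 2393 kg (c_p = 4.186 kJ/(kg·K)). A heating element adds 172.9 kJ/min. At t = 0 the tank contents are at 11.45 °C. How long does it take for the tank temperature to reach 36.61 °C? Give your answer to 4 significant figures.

Energy balance: M c_p dT/dt = ṁ c_p (T_in − T) + 172.9.
τ = M/ṁ = 403.337 min; T_ss = T_in + Q̇/(ṁ c_p) = 44.2918 °C.
T(t) = T_ss + (T₀ − T_ss) e^(−t/τ). Set T = 36.61:
e^(−t/τ) = (36.61 − 44.2918)/(11.45 − 44.2918) = 0.233903
t = −403.337 · ln(0.233903) = 585.988 min.

586.0 min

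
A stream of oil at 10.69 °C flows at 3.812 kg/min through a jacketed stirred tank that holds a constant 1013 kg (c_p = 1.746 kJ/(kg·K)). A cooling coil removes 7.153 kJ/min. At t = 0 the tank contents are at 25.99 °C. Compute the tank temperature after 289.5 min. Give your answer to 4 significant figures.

15.12 °C

M c_p dT/dt = ṁ c_p (T_in − T) − Q̇.
τ = M/ṁ = 265.740 min; T_ss = T_in − Q̇/(ṁ c_p) = 10.69 − 7.153/(3.812·1.746) = 9.61529 °C.
Integrating: T(t) = T_ss + (T₀ − T_ss) e^(−t/τ).
T(289.5) = 9.61529 + (16.3747)·e^(−289.5/265.740) = 9.61529 + (16.3747)·0.336414 = 15.1240 °C.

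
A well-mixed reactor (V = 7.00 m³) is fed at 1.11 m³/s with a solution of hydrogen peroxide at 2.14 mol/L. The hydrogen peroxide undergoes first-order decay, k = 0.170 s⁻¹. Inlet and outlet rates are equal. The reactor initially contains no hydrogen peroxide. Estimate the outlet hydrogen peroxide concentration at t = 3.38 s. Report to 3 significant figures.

0.693 mol/L

Species balance: V dC/dt = Q C_in − Q C − k V C.
dC/dt = (Q/V) C_in − (Q/V + k) C; effective rate a = Q/V + k = 0.15857 + 0.170 = 0.32857 s⁻¹.
C_ss = Q C_in/(Q + kV) = 1.0328 mol/L; C(t) = C_ss + (C₀ − C_ss) e^(−a t).
C(3.38) = 1.0328 + (-1.0328)·e^(−0.32857·3.38) = 1.0328 + (-1.0328)·0.32937 = 0.69261 mol/L.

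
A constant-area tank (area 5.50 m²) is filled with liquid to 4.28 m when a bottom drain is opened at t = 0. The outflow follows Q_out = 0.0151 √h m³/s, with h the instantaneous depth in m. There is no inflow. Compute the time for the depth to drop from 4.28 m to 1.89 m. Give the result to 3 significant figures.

Mass balance (ρ constant): A dh/dt = −0.0151 √h.
∫ h^(−1/2) dh = −(0.0151/A) ∫ dt, giving 2√h = 2√h₀ − (0.0151/A) t.
t = 2A(√h₀ − √h)/0.0151 = 2·5.50·(√4.28 − √1.89)/0.0151
  = 11.000 × (2.0688 − 1.3748) / 0.0151 = 505.59 s.

506 s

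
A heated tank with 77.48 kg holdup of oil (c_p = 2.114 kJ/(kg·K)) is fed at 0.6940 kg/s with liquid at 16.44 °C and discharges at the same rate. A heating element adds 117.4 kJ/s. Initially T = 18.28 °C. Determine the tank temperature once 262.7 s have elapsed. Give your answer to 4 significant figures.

89.03 °C

Energy balance: M c_p dT/dt = ṁ c_p (T_in − T) + 117.4.
Rearrange: dT/dt = (T_ss − T)/τ with τ = M/ṁ = 111.643 s and T_ss = T_in + Q̇/(ṁ c_p) = 96.4609 °C.
This is linear first-order; T(t) = T_ss + (T₀ − T_ss) e^(−t/τ).
T(262.7) = 96.4609 + (-78.1809)·e^(−262.7/111.643) = 96.4609 + (-78.1809)·0.0950794 = 89.0275 °C.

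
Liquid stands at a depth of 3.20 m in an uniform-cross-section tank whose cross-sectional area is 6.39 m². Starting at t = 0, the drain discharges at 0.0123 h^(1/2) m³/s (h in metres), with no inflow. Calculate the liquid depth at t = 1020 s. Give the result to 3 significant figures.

A dh/dt = −Q_out = −0.0123 √h.
This is separable: 2 d(√h)/dt = −0.0123/A, so √h = √h₀ − (0.0123/(2A)) t.
√h = √3.20 − 0.0123·1020/(2·6.39) = 1.7889 − 0.98169 = 0.80716.
h = 0.80716² = 0.65151 m.

0.652 m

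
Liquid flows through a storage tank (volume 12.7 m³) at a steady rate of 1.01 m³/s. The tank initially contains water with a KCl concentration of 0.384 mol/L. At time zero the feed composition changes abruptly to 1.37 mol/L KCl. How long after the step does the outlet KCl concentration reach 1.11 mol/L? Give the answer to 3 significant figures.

Species balance: V dC/dt = Q(C_in − C) ⇒ τ = V/Q = 12.574 s.
C(t) = C_in + (C₀ − C_in) e^(−t/τ). Set C = 1.11 and solve for t:
e^(−t/τ) = (C − C_in)/(C₀ − C_in) = (1.11 − 1.37)/(0.384 − 1.37) = 0.26369
t = −τ ln(…) = 12.574 × 1.3330 = 16.761 s.

16.8 s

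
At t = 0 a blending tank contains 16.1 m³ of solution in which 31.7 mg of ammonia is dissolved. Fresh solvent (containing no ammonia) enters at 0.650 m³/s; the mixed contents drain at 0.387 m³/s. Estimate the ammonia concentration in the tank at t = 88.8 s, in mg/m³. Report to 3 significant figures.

0.215 mg/m³

Total volume: dV/dt = Q_in − Q_out = 0.26300 m³/s, so V(t) = 16.1 + 0.26300 t and V(88.8) = 39.454 m³.
Solute balance: dm/dt = 0 − Q_out C = −Q_out m/V(t).
Separate: dm/m = −Q_out dt/V(t) ⇒ ln(m/m₀) = −(Q_out/(Q_in−Q_out)) ln(V/V₀).
m = m₀ (V₀/V)^(Q_out/(Q_in−Q_out)) = 31.7 × (16.1/39.454)^(1.4715) = 8.4773 mg.
C = m/V = 8.4773/39.454 = 0.21486 mg/m³.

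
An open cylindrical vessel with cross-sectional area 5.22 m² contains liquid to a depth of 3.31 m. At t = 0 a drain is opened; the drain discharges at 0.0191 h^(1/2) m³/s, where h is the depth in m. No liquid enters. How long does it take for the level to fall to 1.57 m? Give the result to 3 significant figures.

A dh/dt = −Q_out = −0.0191 √h.
This is separable: 2 d(√h)/dt = −0.0191/A, so √h = √h₀ − (0.0191/(2A)) t.
t = 2A(√h₀ − √h)/0.0191 = 2·5.22·(√3.31 − √1.57)/0.0191
  = 10.440 × (1.8193 − 1.2530) / 0.0191 = 309.56 s.

310 s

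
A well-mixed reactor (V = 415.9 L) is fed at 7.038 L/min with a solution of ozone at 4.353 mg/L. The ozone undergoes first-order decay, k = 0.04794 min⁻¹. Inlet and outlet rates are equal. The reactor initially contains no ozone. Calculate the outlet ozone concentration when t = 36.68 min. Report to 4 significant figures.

1.030 mg/L

Species balance: V dC/dt = Q C_in − Q C − k V C.
This is linear with rate a = Q/V + k = 0.0648623 min⁻¹.
C_ss = Q C_in/(Q + kV) = 1.13568 mg/L; C(t) = C_ss + (C₀ − C_ss) e^(−a t).
C(36.68) = 1.13568 + (-1.13568)·e^(−0.0648623·36.68) = 1.13568 + (-1.13568)·0.0926292 = 1.03048 mg/L.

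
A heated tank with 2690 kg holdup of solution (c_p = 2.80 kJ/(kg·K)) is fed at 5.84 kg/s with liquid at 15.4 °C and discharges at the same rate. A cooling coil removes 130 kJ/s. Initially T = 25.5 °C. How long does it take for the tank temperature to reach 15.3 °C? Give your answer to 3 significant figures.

384 s

M c_p dT/dt = ṁ c_p (T_in − T) − Q̇.
τ = M/ṁ = 460.62 s; T_ss = T_in − Q̇/(ṁ c_p) = 7.4499 °C.
T(t) = T_ss + (T₀ − T_ss) e^(−t/τ). Set T = 15.3:
e^(−t/τ) = (15.3 − 7.4499)/(25.5 − 7.4499) = 0.43491
t = −460.62 · ln(0.43491) = 383.52 s.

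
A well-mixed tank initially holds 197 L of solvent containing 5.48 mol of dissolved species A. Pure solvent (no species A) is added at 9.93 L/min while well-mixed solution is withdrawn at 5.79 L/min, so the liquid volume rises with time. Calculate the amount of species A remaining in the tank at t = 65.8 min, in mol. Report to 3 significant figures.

Let m(t) be the amount of species A. Volume: V(t) = V₀ + (Q_in − Q_out) t = 197 + 4.1400 t; V(65.8) = 469.41 L.
Species balance (pure solvent in): dm/dt = −Q_out · m/V(t).
Separate: dm/m = −Q_out dt/V(t) ⇒ ln(m/m₀) = −(Q_out/(Q_in−Q_out)) ln(V/V₀).
m = m₀ (V₀/V)^(Q_out/(Q_in−Q_out)) = 5.48 × (197/469.41)^(1.3986) = 1.6271 mol.

1.63 mol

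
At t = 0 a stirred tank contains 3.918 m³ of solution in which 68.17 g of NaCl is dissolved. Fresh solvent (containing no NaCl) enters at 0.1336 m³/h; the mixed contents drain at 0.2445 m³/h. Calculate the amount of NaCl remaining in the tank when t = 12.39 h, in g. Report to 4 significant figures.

26.31 g

Let m(t) be the amount of NaCl. Volume: V(t) = V₀ + (Q_in − Q_out) t = 3.918 − 0.110900 t; V(12.39) = 2.54395 m³.
Solute balance: dm/dt = 0 − Q_out C = −Q_out m/V(t).
Separate: dm/m = −Q_out dt/V(t) ⇒ ln(m/m₀) = −(Q_out/(Q_in−Q_out)) ln(V/V₀).
m = m₀ (V₀/V)^(Q_out/(Q_in−Q_out)) = 68.17 × (3.918/2.54395)^(-2.20469) = 26.3082 g.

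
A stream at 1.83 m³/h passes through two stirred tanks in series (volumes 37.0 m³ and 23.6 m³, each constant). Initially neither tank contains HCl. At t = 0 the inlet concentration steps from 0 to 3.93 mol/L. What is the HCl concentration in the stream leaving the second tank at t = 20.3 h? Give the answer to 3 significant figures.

Species balance on tank i: dCᵢ/dt = (Cᵢ₋₁ − Cᵢ)/τᵢ with τᵢ = Vᵢ/Q.
τ₁ = 37.0/1.83 = 20.219 h; τ₂ = 23.6/1.83 = 12.896 h.
Tank 1: C₁ = C_in(1 − e^(−t/τ₁)). Tank 2 (τ₁ ≠ τ₂): C₂ = C_in[1 − (τ₁ e^(−t/τ₁) − τ₂ e^(−t/τ₂))/(τ₁ − τ₂)].
At t = 20.3: e^(−t/τ₁) = 0.36640, e^(−t/τ₂) = 0.20719.
C₂ = 3.93·[1 − (20.219·0.36640 − 12.896·0.20719)/(7.3224)] = 3.93·0.35320 = 1.3881 mol/L.

1.39 mol/L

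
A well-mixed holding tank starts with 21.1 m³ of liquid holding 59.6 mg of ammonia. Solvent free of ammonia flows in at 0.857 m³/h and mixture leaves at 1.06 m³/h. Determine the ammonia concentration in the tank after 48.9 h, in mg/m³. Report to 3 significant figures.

Let m(t) be the amount of ammonia. Volume: V(t) = V₀ + (Q_in − Q_out) t = 21.1 − 0.20300 t; V(48.9) = 11.173 m³.
No ammonia enters, so dm/dt = −Q_out · (m/V).
dm/m = −Q_out dt/(V₀ − 0.20300 t); integrating gives ln(m/m₀) = −(Q_out/(Q_in−Q_out)) ln(V/V₀).
m = m₀ (V₀/V)^(Q_out/(Q_in−Q_out)) = 59.6 × (21.1/11.173)^(-5.2217) = 2.1554 mg.
C = m/V = 2.1554/11.173 = 0.19291 mg/m³.

0.193 mg/m³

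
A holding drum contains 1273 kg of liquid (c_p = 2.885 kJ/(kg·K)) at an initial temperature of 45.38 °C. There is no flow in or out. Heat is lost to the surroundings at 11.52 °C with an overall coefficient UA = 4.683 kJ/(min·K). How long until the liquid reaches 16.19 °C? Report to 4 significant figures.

1554 min

M c_p dT/dt = −UA(T − T_amb).
τ = M c_p/UA = 784.242 min; T_ss = T_amb = 11.5200 °C.
T(t) = T_ss + (T₀ − T_ss)e^(−t/τ); set T = 16.19:
t = −τ ln[(T − T_ss)/(T₀ − T_ss)] = −784.242 · ln(0.137921) = 1553.64 min.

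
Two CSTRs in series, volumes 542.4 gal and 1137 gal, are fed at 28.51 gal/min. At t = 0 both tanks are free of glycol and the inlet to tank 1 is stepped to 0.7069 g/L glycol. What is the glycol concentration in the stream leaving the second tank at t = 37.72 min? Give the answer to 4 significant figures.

Species balance on tank i: dCᵢ/dt = (Cᵢ₋₁ − Cᵢ)/τᵢ with τᵢ = Vᵢ/Q.
τ₁ = 542.4/28.51 = 19.0249 min; τ₂ = 1137/28.51 = 39.8807 min.
Tank 1: C₁ = C_in(1 − e^(−t/τ₁)). Tank 2 (τ₁ ≠ τ₂): C₂ = C_in[1 − (τ₁ e^(−t/τ₁) − τ₂ e^(−t/τ₂))/(τ₁ − τ₂)].
At t = 37.72: e^(−t/τ₁) = 0.137702, e^(−t/τ₂) = 0.388361.
C₂ = 0.7069·[1 − (19.0249·0.137702 − 39.8807·0.388361)/(-20.8558)] = 0.7069·0.382985 = 0.270732 g/L.

0.2707 g/L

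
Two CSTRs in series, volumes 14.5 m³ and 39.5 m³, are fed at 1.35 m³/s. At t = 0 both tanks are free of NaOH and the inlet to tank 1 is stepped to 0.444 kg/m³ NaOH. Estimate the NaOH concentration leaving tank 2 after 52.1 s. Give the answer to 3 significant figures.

Species balance on tank i: dCᵢ/dt = (Cᵢ₋₁ − Cᵢ)/τᵢ with τᵢ = Vᵢ/Q.
τ₁ = 14.5/1.35 = 10.741 s; τ₂ = 39.5/1.35 = 29.259 s.
Solving the cascade with C₁(0)=C₂(0)=0 gives C₂(t) = C_in[1 − (τ₁ e^(−t/τ₁) − τ₂ e^(−t/τ₂))/(τ₁ − τ₂)].
At t = 52.1: e^(−t/τ₁) = 0.0078230, e^(−t/τ₂) = 0.16853.
C₂ = 0.444·[1 − (10.741·0.0078230 − 29.259·0.16853)/(-18.519)] = 0.444·0.73826 = 0.32779 kg/m³.

0.328 kg/m³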